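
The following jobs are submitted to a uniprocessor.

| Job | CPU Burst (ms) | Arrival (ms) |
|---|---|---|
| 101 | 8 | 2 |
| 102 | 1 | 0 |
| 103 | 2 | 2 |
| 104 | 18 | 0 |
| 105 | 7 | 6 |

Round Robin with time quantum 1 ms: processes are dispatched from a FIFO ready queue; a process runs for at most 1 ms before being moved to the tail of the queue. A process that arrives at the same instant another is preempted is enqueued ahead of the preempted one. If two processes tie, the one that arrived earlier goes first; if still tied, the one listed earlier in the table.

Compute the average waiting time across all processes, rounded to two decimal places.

Timeline: | 102 0-1 | 104 1-2 | 101 2-3 | 103 3-4 | 104 4-5 | 101 5-6 | 103 6-7 | 104 7-8 | 105 8-9 | 101 9-10 | 104 10-11 | 105 11-12 | 101 12-13 | 104 13-14 | 105 14-15 | 101 15-16 | 104 16-17 | 105 17-18 | 101 18-19 | 104 19-20 | 105 20-21 | 101 21-22 | 104 22-23 | 105 23-24 | 101 24-25 | 104 25-26 | 105 26-27 | 104 27-36 |
Completion: 101=25  102=1  103=7  104=36  105=27
Waiting times: 101=15, 102=0, 103=3, 104=18, 105=14
Average waiting = (15+0+3+18+14) / 5 = 50/5 = 10.00

10.00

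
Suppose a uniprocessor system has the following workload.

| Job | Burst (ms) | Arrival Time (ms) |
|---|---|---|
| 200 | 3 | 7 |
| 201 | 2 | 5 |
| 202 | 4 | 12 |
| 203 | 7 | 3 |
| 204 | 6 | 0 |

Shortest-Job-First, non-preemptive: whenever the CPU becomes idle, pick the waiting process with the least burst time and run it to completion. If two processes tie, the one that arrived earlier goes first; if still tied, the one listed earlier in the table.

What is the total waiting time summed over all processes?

Schedule: | 204 0-6 | 201 6-8 | 200 8-11 | 203 11-18 | 202 18-22 |
Completion: 200=11  201=8  202=22  203=18  204=6
Turnaround (C−A): 200=4  201=3  202=10  203=15  204=6
Waiting = turnaround − burst: 200=1, 201=1, 202=6, 203=8, 204=0
Total waiting = 1 + 1 + 6 + 8 + 0 = 16

16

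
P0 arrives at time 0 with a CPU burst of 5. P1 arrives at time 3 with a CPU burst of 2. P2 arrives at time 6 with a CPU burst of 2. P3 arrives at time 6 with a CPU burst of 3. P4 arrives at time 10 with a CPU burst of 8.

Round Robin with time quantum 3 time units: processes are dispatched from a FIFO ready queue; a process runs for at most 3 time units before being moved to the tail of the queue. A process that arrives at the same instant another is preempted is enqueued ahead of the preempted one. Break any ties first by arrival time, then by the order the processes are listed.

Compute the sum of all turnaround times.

Schedule: | P0 0-3 | P1 3-5 | P0 5-7 | P2 7-9 | P3 9-12 | P4 12-20 |
Completion: P0=7  P1=5  P2=9  P3=12  P4=20
Turnaround = completion − arrival: P0=7, P1=2, P2=3, P3=6, P4=10
Total turnaround = 7 + 2 + 3 + 6 + 10 = 28

28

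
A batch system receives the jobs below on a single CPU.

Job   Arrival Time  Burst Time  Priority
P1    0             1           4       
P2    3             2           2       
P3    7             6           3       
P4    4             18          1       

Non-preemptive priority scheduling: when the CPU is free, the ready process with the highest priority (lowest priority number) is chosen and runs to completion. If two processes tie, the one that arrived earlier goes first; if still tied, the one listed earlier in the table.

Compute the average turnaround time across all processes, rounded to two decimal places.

Schedule: | P1 0-1 | idle 1-3 | P2 3-5 | P4 5-23 | P3 23-29 |
Completion: P1=1  P2=5  P3=29  P4=23
Turnaround times: P1=1, P2=2, P3=22, P4=19
Average turnaround = (1+2+22+19) / 4 = 44/4 = 11.00

11.00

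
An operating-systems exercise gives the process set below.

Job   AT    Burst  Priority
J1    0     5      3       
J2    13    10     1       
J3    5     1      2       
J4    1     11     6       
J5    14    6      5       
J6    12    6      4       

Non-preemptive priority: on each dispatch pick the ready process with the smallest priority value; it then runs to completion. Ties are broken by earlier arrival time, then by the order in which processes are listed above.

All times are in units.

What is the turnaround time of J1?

Schedule: | J1 0-5 | J3 5-6 | J4 6-17 | J2 17-27 | J6 27-33 | J5 33-39 |
Completion: J1=5  J2=27  J3=6  J4=17  J5=39  J6=33
Turnaround(J1) = completion − arrival = 5 − 0 = 5

5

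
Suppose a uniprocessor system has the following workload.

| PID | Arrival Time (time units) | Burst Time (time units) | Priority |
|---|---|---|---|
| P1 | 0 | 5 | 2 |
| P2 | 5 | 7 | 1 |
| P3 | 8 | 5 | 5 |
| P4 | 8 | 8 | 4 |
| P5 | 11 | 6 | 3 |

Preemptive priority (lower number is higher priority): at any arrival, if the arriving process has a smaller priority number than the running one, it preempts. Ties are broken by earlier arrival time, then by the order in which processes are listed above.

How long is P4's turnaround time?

Gantt: | P1 0-5 | P2 5-12 | P5 12-18 | P4 18-26 | P3 26-31 |
Completion: P1=5  P2=12  P3=31  P4=26  P5=18
Turnaround(P4) = completion − arrival = 26 − 8 = 18

18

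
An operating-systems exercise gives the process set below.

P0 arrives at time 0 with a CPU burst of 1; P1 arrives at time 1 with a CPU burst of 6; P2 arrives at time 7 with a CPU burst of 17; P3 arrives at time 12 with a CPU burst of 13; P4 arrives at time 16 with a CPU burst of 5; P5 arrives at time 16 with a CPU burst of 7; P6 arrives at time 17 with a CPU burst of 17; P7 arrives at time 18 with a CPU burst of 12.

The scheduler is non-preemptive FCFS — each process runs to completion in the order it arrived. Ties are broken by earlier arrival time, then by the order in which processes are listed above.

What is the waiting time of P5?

Timeline: | P0 0-1 | P1 1-7 | P2 7-24 | P3 24-37 | P4 37-42 | P5 42-49 | P6 49-66 | P7 66-78 |
Completion: P0=1  P1=7  P2=24  P3=37  P4=42  P5=49  P6=66  P7=78
Waiting(P5) = turnaround − burst = 33 − 7 = 26

26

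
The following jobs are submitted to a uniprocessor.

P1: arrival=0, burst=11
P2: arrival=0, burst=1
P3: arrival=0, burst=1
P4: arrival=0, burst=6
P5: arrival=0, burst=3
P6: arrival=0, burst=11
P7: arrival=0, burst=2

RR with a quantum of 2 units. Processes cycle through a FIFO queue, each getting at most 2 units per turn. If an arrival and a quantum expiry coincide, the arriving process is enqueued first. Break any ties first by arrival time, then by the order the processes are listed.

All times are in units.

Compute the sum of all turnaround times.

128

Timeline: | P1 0-2 | P2 2-3 | P3 3-4 | P4 4-6 | P5 6-8 | P6 8-10 | P7 10-12 | P1 12-14 | P4 14-16 | P5 16-17 | P6 17-19 | P1 19-21 | P4 21-23 | P6 23-25 | P1 25-27 | P6 27-29 | P1 29-31 | P6 31-33 | P1 33-34 | P6 34-35 |
Completion: P1=34  P2=3  P3=4  P4=23  P5=17  P6=35  P7=12
Turnaround (C−A): P1=34  P2=3  P3=4  P4=23  P5=17  P6=35  P7=12
Turnaround = completion − arrival: P1=34, P2=3, P3=4, P4=23, P5=17, P6=35, P7=12
Total turnaround = 34 + 3 + 4 + 23 + 17 + 35 + 12 = 128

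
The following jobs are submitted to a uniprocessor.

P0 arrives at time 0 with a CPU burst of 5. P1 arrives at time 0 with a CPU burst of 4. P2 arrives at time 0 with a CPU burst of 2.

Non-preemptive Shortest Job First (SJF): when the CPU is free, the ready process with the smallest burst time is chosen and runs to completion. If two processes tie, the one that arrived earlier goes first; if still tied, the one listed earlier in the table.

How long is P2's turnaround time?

Timeline: | P2 0-2 | P1 2-6 | P0 6-11 |
Completion: P0=11  P1=6  P2=2
Turnaround (C−A): P0=11  P1=6  P2=2
Turnaround(P2) = completion − arrival = 2 − 0 = 2

2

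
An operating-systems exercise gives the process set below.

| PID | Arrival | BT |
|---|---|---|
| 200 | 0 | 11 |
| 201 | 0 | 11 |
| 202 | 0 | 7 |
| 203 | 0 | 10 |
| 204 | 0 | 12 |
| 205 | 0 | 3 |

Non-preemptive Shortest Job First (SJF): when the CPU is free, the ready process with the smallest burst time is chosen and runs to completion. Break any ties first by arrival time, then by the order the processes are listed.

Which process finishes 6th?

204

Timeline: | 205 0-3 | 202 3-10 | 203 10-20 | 200 20-31 | 201 31-42 | 204 42-54 |
Completion: 200=31  201=42  202=10  203=20  204=54  205=3
Finish order: 205 → 202 → 203 → 200 → 201 → 204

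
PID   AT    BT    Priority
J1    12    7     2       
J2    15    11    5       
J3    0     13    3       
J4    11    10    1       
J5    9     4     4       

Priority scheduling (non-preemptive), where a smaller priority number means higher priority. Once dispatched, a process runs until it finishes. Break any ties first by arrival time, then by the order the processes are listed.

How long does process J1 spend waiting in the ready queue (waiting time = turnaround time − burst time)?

11

Schedule: | J3 0-13 | J4 13-23 | J1 23-30 | J5 30-34 | J2 34-45 |
Completion: J1=30  J2=45  J3=13  J4=23  J5=34
Turnaround (C−A): J1=18  J2=30  J3=13  J4=12  J5=25
Waiting(J1) = turnaround − burst = 18 − 7 = 11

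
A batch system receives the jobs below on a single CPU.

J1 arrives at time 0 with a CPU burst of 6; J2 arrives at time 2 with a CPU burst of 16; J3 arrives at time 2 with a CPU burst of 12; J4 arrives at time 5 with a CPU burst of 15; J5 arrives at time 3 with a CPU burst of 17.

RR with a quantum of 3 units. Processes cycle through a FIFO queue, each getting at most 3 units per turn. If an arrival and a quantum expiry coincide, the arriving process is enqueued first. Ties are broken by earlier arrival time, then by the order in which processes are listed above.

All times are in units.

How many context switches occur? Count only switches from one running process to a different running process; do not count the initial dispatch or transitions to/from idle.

Gantt: | J1 0-3 | J2 3-6 | J3 6-9 | J5 9-12 | J1 12-15 | J4 15-18 | J2 18-21 | J3 21-24 | J5 24-27 | J4 27-30 | J2 30-33 | J3 33-36 | J5 36-39 | J4 39-42 | J2 42-45 | J3 45-48 | J5 48-51 | J4 51-54 | J2 54-57 | J5 57-60 | J4 60-63 | J2 63-64 | J5 64-66 |
Completion: J1=15  J2=64  J3=48  J4=63  J5=66
Turnaround (C−A): J1=15  J2=62  J3=46  J4=58  J5=63

22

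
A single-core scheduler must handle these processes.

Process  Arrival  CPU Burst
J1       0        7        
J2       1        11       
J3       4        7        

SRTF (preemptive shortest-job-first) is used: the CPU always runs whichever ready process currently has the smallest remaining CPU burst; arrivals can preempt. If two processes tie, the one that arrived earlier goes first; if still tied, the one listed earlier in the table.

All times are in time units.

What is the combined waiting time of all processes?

16

Schedule: | J1 0-7 | J3 7-14 | J2 14-25 |
Completion: J1=7  J2=25  J3=14
Waiting = turnaround − burst: J1=0, J2=13, J3=3
Total waiting = 0 + 13 + 3 = 16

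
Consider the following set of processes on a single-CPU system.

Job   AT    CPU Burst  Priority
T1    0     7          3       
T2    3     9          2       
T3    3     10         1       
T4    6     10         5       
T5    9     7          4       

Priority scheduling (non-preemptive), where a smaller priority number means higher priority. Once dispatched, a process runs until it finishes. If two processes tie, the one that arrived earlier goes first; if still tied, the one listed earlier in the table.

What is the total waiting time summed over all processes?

62

Gantt: | T1 0-7 | T3 7-17 | T2 17-26 | T5 26-33 | T4 33-43 |
Completion: T1=7  T2=26  T3=17  T4=43  T5=33
Turnaround (C−A): T1=7  T2=23  T3=14  T4=37  T5=24
Waiting = turnaround − burst: T1=0, T2=14, T3=4, T4=27, T5=17
Total waiting = 0 + 14 + 4 + 27 + 17 = 62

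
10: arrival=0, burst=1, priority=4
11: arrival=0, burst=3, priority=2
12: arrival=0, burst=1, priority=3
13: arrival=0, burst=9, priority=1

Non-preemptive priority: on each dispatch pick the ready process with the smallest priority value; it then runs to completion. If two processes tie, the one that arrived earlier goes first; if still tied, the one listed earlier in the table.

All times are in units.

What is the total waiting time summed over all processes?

34

Gantt: | 13 0-9 | 11 9-12 | 12 12-13 | 10 13-14 |
Completion: 10=14  11=12  12=13  13=9
Turnaround (C−A): 10=14  11=12  12=13  13=9
Waiting = turnaround − burst: 10=13, 11=9, 12=12, 13=0
Total waiting = 13 + 9 + 12 + 0 = 34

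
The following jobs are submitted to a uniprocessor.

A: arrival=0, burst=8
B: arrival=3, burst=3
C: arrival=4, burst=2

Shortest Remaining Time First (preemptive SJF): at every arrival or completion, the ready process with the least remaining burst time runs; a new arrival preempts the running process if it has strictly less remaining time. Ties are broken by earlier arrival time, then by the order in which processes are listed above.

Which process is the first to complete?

Gantt: | A 0-3 | B 3-6 | C 6-8 | A 8-13 |
Completion: A=13  B=6  C=8
Finish order: B → C → A

B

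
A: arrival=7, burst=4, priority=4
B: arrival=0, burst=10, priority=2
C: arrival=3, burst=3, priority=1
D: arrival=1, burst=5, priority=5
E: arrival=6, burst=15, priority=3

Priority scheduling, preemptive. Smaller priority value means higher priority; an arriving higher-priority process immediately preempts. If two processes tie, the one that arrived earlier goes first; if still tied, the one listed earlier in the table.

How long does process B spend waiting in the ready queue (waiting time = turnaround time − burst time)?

Gantt: | B 0-3 | C 3-6 | B 6-13 | E 13-28 | A 28-32 | D 32-37 |
Completion: A=32  B=13  C=6  D=37  E=28
Waiting(B) = turnaround − burst = 13 − 10 = 3

3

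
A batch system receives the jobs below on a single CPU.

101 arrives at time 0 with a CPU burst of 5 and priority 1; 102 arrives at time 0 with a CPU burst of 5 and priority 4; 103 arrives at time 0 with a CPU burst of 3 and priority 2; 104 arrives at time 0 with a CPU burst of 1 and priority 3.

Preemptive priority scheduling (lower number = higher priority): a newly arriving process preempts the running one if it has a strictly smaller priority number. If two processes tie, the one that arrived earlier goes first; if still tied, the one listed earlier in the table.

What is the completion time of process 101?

Timeline: | 101 0-5 | 103 5-8 | 104 8-9 | 102 9-14 |
Completion: 101=5  102=14  103=8  104=9
Turnaround (C−A): 101=5  102=14  103=8  104=9

5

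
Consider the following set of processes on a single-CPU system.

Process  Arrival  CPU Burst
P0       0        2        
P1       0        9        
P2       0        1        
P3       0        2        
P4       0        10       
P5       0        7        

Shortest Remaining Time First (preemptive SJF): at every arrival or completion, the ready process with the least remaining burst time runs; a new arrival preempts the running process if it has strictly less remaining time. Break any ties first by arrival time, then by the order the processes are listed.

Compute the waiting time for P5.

5

Schedule: | P2 0-1 | P0 1-3 | P3 3-5 | P5 5-12 | P1 12-21 | P4 21-31 |
Completion: P0=3  P1=21  P2=1  P3=5  P4=31  P5=12
Waiting(P5) = turnaround − burst = 12 − 7 = 5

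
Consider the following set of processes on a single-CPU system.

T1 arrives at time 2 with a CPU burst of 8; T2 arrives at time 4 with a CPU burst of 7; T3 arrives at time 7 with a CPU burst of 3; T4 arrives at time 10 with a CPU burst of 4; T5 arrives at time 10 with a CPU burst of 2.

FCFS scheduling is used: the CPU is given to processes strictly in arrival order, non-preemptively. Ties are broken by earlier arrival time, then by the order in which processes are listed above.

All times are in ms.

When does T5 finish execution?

26

Schedule: | idle 0-2 | T1 2-10 | T2 10-17 | T3 17-20 | T4 20-24 | T5 24-26 |
Completion: T1=10  T2=17  T3=20  T4=24  T5=26
Turnaround (C−A): T1=8  T2=13  T3=13  T4=14  T5=16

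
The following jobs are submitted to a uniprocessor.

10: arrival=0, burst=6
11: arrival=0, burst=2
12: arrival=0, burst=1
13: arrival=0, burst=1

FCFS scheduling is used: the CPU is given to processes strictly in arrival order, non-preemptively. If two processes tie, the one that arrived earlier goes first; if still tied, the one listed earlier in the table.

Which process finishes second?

11

Gantt: | 10 0-6 | 11 6-8 | 12 8-9 | 13 9-10 |
Completion: 10=6  11=8  12=9  13=10
Finish order: 10 → 11 → 12 → 13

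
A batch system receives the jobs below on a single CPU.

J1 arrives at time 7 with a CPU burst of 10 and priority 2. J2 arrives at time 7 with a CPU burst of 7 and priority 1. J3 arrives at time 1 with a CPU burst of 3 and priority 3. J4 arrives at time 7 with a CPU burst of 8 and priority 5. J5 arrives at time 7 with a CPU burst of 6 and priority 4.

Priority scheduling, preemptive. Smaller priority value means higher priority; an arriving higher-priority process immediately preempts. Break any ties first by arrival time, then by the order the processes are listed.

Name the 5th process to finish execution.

J4

Gantt: | idle 0-1 | J3 1-4 | idle 4-7 | J2 7-14 | J1 14-24 | J5 24-30 | J4 30-38 |
Completion: J1=24  J2=14  J3=4  J4=38  J5=30
Turnaround (C−A): J1=17  J2=7  J3=3  J4=31  J5=23
Finish order: J3 → J2 → J1 → J5 → J4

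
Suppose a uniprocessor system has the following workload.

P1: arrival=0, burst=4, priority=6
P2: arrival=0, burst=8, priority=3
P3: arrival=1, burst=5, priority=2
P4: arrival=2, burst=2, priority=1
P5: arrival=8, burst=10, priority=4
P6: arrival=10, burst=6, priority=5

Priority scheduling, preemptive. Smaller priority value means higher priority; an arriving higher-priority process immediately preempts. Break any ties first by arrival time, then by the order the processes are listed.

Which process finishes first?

Timeline: | P2 0-1 | P3 1-2 | P4 2-4 | P3 4-8 | P2 8-15 | P5 15-25 | P6 25-31 | P1 31-35 |
Completion: P1=35  P2=15  P3=8  P4=4  P5=25  P6=31
Finish order: P4 → P3 → P2 → P5 → P6 → P1

P4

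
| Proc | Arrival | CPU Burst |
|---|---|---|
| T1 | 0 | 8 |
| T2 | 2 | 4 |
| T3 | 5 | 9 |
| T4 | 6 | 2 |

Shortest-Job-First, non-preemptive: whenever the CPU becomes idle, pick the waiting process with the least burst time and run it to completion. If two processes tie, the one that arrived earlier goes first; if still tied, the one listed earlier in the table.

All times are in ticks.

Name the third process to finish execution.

Timeline: | T1 0-8 | T4 8-10 | T2 10-14 | T3 14-23 |
Completion: T1=8  T2=14  T3=23  T4=10
Finish order: T1 → T4 → T2 → T3

T2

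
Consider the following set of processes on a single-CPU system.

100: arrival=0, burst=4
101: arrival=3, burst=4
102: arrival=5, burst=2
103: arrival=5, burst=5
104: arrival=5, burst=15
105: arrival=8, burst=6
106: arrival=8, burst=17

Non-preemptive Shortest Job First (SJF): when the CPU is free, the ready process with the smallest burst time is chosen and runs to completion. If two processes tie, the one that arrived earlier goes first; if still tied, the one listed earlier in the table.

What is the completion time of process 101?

8

Gantt: | 100 0-4 | 101 4-8 | 102 8-10 | 103 10-15 | 105 15-21 | 104 21-36 | 106 36-53 |
Completion: 100=4  101=8  102=10  103=15  104=36  105=21  106=53
Turnaround (C−A): 100=4  101=5  102=5  103=10  104=31  105=13  106=45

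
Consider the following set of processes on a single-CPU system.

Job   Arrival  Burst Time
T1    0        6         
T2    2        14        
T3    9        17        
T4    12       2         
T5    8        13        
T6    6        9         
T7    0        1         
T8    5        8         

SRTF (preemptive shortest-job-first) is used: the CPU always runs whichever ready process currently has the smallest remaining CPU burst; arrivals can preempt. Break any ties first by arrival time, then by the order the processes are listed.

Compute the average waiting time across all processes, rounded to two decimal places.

Gantt: | T7 0-1 | T1 1-7 | T8 7-12 | T4 12-14 | T8 14-17 | T6 17-26 | T5 26-39 | T2 39-53 | T3 53-70 |
Completion: T1=7  T2=53  T3=70  T4=14  T5=39  T6=26  T7=1  T8=17
Turnaround (C−A): T1=7  T2=51  T3=61  T4=2  T5=31  T6=20  T7=1  T8=12
Waiting times: T1=1, T2=37, T3=44, T4=0, T5=18, T6=11, T7=0, T8=4
Average waiting = (1+37+44+0+18+11+0+4) / 8 = 115/8 = 14.38

14.38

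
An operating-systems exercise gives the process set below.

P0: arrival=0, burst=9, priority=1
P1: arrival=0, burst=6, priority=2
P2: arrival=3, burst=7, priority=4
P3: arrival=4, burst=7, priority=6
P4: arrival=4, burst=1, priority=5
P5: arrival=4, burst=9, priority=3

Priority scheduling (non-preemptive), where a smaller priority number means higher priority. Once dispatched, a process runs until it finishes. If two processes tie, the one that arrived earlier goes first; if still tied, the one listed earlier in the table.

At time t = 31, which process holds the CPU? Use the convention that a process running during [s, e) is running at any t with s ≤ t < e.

Schedule: | P0 0-9 | P1 9-15 | P5 15-24 | P2 24-31 | P4 31-32 | P3 32-39 |
Completion: P0=9  P1=15  P2=31  P3=39  P4=32  P5=24
Turnaround (C−A): P0=9  P1=15  P2=28  P3=35  P4=28  P5=20

P4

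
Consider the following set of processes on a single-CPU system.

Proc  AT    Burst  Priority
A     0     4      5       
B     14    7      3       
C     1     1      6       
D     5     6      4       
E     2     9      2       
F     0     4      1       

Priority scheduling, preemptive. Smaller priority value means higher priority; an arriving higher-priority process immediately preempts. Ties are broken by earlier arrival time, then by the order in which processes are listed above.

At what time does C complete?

31

Schedule: | F 0-4 | E 4-13 | D 13-14 | B 14-21 | D 21-26 | A 26-30 | C 30-31 |
Completion: A=30  B=21  C=31  D=26  E=13  F=4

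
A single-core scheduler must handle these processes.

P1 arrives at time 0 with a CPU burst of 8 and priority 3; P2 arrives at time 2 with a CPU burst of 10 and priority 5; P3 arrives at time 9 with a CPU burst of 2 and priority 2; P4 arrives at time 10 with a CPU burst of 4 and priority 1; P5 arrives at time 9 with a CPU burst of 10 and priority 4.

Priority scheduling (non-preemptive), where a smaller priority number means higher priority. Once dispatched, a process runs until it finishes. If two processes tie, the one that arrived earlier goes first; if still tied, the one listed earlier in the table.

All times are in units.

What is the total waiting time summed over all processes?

42

Schedule: | P1 0-8 | P2 8-18 | P4 18-22 | P3 22-24 | P5 24-34 |
Completion: P1=8  P2=18  P3=24  P4=22  P5=34
Waiting = turnaround − burst: P1=0, P2=6, P3=13, P4=8, P5=15
Total waiting = 0 + 6 + 13 + 8 + 15 = 42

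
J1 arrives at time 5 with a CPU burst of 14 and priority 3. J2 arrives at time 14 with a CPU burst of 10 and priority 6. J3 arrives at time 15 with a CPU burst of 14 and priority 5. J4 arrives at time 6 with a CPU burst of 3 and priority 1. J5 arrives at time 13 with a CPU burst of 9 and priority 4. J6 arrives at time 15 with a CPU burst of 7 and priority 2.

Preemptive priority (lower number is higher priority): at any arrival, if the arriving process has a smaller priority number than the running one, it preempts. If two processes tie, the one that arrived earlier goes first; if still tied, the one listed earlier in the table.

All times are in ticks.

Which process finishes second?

Schedule: | idle 0-5 | J1 5-6 | J4 6-9 | J1 9-15 | J6 15-22 | J1 22-29 | J5 29-38 | J3 38-52 | J2 52-62 |
Completion: J1=29  J2=62  J3=52  J4=9  J5=38  J6=22
Turnaround (C−A): J1=24  J2=48  J3=37  J4=3  J5=25  J6=7
Finish order: J4 → J6 → J1 → J5 → J3 → J2

J6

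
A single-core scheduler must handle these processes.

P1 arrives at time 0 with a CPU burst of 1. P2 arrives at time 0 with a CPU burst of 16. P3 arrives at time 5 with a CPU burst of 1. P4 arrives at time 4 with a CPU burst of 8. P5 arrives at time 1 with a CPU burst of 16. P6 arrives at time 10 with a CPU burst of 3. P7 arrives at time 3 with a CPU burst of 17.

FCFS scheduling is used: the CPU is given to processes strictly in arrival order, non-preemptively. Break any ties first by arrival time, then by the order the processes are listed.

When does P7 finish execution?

50

Timeline: | P1 0-1 | P2 1-17 | P5 17-33 | P7 33-50 | P4 50-58 | P3 58-59 | P6 59-62 |
Completion: P1=1  P2=17  P3=59  P4=58  P5=33  P6=62  P7=50
Turnaround (C−A): P1=1  P2=17  P3=54  P4=54  P5=32  P6=52  P7=47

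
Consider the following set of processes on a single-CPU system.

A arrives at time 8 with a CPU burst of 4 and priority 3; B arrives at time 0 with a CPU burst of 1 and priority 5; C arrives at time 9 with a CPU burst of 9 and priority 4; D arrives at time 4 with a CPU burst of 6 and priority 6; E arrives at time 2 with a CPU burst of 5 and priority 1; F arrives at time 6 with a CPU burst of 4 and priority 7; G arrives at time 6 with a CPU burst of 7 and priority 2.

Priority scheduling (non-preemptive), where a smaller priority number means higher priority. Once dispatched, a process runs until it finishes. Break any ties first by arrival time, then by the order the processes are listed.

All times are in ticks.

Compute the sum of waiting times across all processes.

Timeline: | B 0-1 | idle 1-2 | E 2-7 | G 7-14 | A 14-18 | C 18-27 | D 27-33 | F 33-37 |
Completion: A=18  B=1  C=27  D=33  E=7  F=37  G=14
Waiting = turnaround − burst: A=6, B=0, C=9, D=23, E=0, F=27, G=1
Total waiting = 6 + 0 + 9 + 23 + 0 + 27 + 1 = 66

66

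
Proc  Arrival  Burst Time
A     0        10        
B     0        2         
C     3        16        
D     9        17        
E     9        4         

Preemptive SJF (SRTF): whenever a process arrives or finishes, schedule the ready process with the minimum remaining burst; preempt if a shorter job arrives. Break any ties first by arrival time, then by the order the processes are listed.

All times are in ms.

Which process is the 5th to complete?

Timeline: | B 0-2 | A 2-12 | E 12-16 | C 16-32 | D 32-49 |
Completion: A=12  B=2  C=32  D=49  E=16
Turnaround (C−A): A=12  B=2  C=29  D=40  E=7
Finish order: B → A → E → C → D

D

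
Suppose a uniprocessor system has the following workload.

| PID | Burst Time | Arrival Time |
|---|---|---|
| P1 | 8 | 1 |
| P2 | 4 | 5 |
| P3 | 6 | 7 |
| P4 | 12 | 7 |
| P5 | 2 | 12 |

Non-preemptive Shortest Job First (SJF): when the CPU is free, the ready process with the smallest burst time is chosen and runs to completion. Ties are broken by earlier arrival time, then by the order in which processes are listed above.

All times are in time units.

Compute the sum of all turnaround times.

59

Timeline: | idle 0-1 | P1 1-9 | P2 9-13 | P5 13-15 | P3 15-21 | P4 21-33 |
Completion: P1=9  P2=13  P3=21  P4=33  P5=15
Turnaround (C−A): P1=8  P2=8  P3=14  P4=26  P5=3
Turnaround = completion − arrival: P1=8, P2=8, P3=14, P4=26, P5=3
Total turnaround = 8 + 8 + 14 + 26 + 3 = 59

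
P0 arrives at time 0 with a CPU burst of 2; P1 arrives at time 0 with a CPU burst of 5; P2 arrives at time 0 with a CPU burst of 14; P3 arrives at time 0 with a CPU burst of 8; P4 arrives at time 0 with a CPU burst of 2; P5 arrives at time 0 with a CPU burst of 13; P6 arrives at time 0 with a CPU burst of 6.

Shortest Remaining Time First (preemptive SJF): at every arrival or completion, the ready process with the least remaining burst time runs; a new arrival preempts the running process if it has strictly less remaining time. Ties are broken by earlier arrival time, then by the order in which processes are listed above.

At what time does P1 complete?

9

Gantt: | P0 0-2 | P4 2-4 | P1 4-9 | P6 9-15 | P3 15-23 | P5 23-36 | P2 36-50 |
Completion: P0=2  P1=9  P2=50  P3=23  P4=4  P5=36  P6=15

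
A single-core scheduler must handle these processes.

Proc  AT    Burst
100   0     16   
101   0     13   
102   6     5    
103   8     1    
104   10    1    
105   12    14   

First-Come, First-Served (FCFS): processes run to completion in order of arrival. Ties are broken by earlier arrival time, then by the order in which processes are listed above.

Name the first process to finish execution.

100

Schedule: | 100 0-16 | 101 16-29 | 102 29-34 | 103 34-35 | 104 35-36 | 105 36-50 |
Completion: 100=16  101=29  102=34  103=35  104=36  105=50
Turnaround (C−A): 100=16  101=29  102=28  103=27  104=26  105=38
Finish order: 100 → 101 → 102 → 103 → 104 → 105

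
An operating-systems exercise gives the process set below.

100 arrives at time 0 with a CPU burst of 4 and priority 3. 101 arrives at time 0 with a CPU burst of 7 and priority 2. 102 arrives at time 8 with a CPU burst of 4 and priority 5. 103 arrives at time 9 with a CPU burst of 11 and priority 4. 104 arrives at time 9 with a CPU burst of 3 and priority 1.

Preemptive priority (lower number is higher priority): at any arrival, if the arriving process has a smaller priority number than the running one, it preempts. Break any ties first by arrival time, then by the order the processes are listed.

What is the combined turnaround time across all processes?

Gantt: | 101 0-7 | 100 7-9 | 104 9-12 | 100 12-14 | 103 14-25 | 102 25-29 |
Completion: 100=14  101=7  102=29  103=25  104=12
Turnaround = completion − arrival: 100=14, 101=7, 102=21, 103=16, 104=3
Total turnaround = 14 + 7 + 21 + 16 + 3 = 61

61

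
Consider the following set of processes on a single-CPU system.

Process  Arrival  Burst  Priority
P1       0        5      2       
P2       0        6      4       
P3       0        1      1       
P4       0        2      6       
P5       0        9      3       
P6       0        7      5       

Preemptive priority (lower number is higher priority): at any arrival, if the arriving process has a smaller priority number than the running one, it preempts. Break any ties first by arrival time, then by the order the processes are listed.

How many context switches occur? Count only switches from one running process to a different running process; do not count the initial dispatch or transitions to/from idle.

5

Gantt: | P3 0-1 | P1 1-6 | P5 6-15 | P2 15-21 | P6 21-28 | P4 28-30 |
Completion: P1=6  P2=21  P3=1  P4=30  P5=15  P6=28
Turnaround (C−A): P1=6  P2=21  P3=1  P4=30  P5=15  P6=28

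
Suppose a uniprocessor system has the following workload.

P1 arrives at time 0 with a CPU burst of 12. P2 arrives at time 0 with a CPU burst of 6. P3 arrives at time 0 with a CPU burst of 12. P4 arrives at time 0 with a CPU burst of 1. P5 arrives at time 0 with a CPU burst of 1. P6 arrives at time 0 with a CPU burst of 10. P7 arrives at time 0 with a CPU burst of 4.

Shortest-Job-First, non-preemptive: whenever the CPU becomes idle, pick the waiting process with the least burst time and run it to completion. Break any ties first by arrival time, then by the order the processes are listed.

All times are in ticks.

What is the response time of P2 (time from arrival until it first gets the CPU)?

6

Timeline: | P4 0-1 | P5 1-2 | P7 2-6 | P2 6-12 | P6 12-22 | P1 22-34 | P3 34-46 |
Completion: P1=34  P2=12  P3=46  P4=1  P5=2  P6=22  P7=6
Turnaround (C−A): P1=34  P2=12  P3=46  P4=1  P5=2  P6=22  P7=6
Response(P2) = first start − arrival = 6 − 0 = 6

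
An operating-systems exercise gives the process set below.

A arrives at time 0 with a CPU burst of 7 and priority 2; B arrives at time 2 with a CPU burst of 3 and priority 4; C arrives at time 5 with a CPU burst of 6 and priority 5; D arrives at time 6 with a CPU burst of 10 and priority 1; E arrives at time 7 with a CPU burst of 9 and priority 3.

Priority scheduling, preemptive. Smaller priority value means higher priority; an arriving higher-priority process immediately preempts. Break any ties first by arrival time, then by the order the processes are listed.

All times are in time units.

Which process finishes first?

D

Schedule: | A 0-6 | D 6-16 | A 16-17 | E 17-26 | B 26-29 | C 29-35 |
Completion: A=17  B=29  C=35  D=16  E=26
Finish order: D → A → E → B → C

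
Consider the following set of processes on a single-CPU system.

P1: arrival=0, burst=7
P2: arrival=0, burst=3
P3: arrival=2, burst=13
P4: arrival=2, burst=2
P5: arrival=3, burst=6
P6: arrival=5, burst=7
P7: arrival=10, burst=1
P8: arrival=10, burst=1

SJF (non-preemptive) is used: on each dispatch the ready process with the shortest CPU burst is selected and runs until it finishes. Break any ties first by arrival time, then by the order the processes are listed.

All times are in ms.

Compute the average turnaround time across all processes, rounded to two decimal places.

Timeline: | P2 0-3 | P4 3-5 | P5 5-11 | P7 11-12 | P8 12-13 | P1 13-20 | P6 20-27 | P3 27-40 |
Completion: P1=20  P2=3  P3=40  P4=5  P5=11  P6=27  P7=12  P8=13
Turnaround times: P1=20, P2=3, P3=38, P4=3, P5=8, P6=22, P7=2, P8=3
Average turnaround = (20+3+38+3+8+22+2+3) / 8 = 99/8 = 12.38

12.38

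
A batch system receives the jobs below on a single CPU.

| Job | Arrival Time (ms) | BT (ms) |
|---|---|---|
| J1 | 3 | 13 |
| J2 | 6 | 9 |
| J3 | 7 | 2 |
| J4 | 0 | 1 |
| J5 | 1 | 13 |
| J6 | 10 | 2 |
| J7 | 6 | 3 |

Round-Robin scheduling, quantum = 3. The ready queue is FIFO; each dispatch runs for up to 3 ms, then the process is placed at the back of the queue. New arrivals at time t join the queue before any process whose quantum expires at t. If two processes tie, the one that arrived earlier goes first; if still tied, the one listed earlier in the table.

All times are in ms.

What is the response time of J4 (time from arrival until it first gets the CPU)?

Timeline: | J4 0-1 | J5 1-4 | J1 4-7 | J5 7-10 | J2 10-13 | J7 13-16 | J3 16-18 | J1 18-21 | J6 21-23 | J5 23-26 | J2 26-29 | J1 29-32 | J5 32-35 | J2 35-38 | J1 38-41 | J5 41-42 | J1 42-43 |
Completion: J1=43  J2=38  J3=18  J4=1  J5=42  J6=23  J7=16
Turnaround (C−A): J1=40  J2=32  J3=11  J4=1  J5=41  J6=13  J7=10
Response(J4) = first start − arrival = 0 − 0 = 0

0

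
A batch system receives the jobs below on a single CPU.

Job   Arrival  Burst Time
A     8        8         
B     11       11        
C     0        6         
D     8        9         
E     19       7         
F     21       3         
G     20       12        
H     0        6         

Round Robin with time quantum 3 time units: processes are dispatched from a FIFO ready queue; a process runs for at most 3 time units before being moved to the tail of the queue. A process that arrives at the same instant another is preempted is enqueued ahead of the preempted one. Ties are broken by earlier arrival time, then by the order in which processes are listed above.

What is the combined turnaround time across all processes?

Schedule: | C 0-3 | H 3-6 | C 6-9 | H 9-12 | A 12-15 | D 15-18 | B 18-21 | A 21-24 | D 24-27 | E 27-30 | G 30-33 | F 33-36 | B 36-39 | A 39-41 | D 41-44 | E 44-47 | G 47-50 | B 50-53 | E 53-54 | G 54-57 | B 57-59 | G 59-62 |
Completion: A=41  B=59  C=9  D=44  E=54  F=36  G=62  H=12
Turnaround (C−A): A=33  B=48  C=9  D=36  E=35  F=15  G=42  H=12
Turnaround = completion − arrival: A=33, B=48, C=9, D=36, E=35, F=15, G=42, H=12
Total turnaround = 33 + 48 + 9 + 36 + 35 + 15 + 42 + 12 = 230

230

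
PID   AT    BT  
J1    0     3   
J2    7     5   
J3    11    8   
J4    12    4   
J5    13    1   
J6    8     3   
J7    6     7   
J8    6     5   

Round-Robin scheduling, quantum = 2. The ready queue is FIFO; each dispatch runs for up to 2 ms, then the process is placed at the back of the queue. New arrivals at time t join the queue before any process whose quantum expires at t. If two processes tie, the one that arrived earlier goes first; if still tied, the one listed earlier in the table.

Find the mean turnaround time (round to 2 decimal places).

20.13

Gantt: | J1 0-3 | idle 3-6 | J7 6-8 | J8 8-10 | J2 10-12 | J6 12-14 | J7 14-16 | J8 16-18 | J3 18-20 | J4 20-22 | J2 22-24 | J5 24-25 | J6 25-26 | J7 26-28 | J8 28-29 | J3 29-31 | J4 31-33 | J2 33-34 | J7 34-35 | J3 35-39 |
Completion: J1=3  J2=34  J3=39  J4=33  J5=25  J6=26  J7=35  J8=29
Turnaround times: J1=3, J2=27, J3=28, J4=21, J5=12, J6=18, J7=29, J8=23
Average turnaround = (3+27+28+21+12+18+29+23) / 8 = 161/8 = 20.13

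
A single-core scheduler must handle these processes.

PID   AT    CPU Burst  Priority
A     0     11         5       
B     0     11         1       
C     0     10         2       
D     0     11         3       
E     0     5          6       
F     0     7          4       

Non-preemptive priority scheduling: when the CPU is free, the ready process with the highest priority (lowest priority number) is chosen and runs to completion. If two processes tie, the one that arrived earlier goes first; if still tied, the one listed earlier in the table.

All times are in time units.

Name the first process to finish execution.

Schedule: | B 0-11 | C 11-21 | D 21-32 | F 32-39 | A 39-50 | E 50-55 |
Completion: A=50  B=11  C=21  D=32  E=55  F=39
Finish order: B → C → D → F → A → E

B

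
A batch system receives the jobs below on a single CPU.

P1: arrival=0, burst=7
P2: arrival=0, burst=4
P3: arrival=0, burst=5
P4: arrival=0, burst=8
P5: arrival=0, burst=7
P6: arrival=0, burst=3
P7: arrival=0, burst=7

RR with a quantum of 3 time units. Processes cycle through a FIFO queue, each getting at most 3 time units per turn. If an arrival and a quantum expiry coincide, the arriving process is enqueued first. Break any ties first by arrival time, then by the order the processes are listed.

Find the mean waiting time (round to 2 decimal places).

26.57

Timeline: | P1 0-3 | P2 3-6 | P3 6-9 | P4 9-12 | P5 12-15 | P6 15-18 | P7 18-21 | P1 21-24 | P2 24-25 | P3 25-27 | P4 27-30 | P5 30-33 | P7 33-36 | P1 36-37 | P4 37-39 | P5 39-40 | P7 40-41 |
Completion: P1=37  P2=25  P3=27  P4=39  P5=40  P6=18  P7=41
Turnaround (C−A): P1=37  P2=25  P3=27  P4=39  P5=40  P6=18  P7=41
Waiting times: P1=30, P2=21, P3=22, P4=31, P5=33, P6=15, P7=34
Average waiting = (30+21+22+31+33+15+34) / 7 = 186/7 = 26.57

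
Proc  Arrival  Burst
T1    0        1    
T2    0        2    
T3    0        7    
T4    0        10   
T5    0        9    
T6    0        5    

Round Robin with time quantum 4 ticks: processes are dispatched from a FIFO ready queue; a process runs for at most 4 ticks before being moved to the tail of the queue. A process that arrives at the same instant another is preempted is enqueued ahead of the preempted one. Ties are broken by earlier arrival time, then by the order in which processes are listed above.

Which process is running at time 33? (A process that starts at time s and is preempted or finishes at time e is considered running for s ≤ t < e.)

T5

Timeline: | T1 0-1 | T2 1-3 | T3 3-7 | T4 7-11 | T5 11-15 | T6 15-19 | T3 19-22 | T4 22-26 | T5 26-30 | T6 30-31 | T4 31-33 | T5 33-34 |
Completion: T1=1  T2=3  T3=22  T4=33  T5=34  T6=31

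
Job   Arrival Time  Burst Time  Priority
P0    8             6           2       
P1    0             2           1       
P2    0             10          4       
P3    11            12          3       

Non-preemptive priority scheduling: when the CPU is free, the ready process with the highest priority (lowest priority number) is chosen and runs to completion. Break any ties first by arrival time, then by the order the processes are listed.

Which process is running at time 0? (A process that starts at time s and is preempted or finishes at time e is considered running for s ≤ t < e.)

Timeline: | P1 0-2 | P2 2-12 | P0 12-18 | P3 18-30 |
Completion: P0=18  P1=2  P2=12  P3=30

P1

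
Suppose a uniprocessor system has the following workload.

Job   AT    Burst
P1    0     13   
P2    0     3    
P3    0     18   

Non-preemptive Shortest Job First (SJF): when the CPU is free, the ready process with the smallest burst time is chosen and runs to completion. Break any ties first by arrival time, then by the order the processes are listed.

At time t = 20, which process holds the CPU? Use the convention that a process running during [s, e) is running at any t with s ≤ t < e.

P3

Timeline: | P2 0-3 | P1 3-16 | P3 16-34 |
Completion: P1=16  P2=3  P3=34
Turnaround (C−A): P1=16  P2=3  P3=34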